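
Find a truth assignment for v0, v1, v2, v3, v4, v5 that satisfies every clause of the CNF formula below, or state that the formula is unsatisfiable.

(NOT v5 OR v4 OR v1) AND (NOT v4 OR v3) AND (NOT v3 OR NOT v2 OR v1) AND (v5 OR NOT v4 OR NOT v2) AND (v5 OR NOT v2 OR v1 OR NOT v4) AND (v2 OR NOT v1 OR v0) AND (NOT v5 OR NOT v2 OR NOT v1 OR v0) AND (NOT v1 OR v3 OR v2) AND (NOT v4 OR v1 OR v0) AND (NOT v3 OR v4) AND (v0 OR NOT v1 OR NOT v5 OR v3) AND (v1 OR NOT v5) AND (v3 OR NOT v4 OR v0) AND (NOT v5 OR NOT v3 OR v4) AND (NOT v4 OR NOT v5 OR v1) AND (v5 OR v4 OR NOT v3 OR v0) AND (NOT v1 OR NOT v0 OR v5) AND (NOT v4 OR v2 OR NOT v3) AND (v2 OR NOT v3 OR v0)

Case v4 = false:
The clause (NOT v3) is unit, so v3 = false.
Case v5 = false:
Case v1 = true:
The clause (v2) is unit, so v2 = true.
The clause (NOT v0) is unit, so v0 = false.
Every clause now holds.

v0 ↦ false, v1 ↦ true, v2 ↦ true, v3 ↦ false, v4 ↦ false, v5 ↦ false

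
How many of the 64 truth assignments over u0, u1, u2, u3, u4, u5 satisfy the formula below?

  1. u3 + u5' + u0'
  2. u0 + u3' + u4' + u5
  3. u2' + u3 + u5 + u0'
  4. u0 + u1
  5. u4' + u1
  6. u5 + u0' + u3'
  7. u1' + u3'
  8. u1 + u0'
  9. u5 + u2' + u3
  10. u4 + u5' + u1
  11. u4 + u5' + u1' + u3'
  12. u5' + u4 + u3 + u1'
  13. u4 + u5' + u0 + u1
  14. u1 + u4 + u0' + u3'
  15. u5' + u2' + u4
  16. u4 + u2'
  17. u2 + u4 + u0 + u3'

6

There are 2^6 = 64 truth assignments over (u0, u1, u2, u3, u4, u5).
Split on u3. With u3 = 1, the clauses containing u3 are satisfied and u3' drops from the rest; 0 of the 2^5 = 32 assignments to the other variables satisfy what remains.
With u3 = 0, by the same count on the reduced clause set, 6 assignments work.
(One model: u0=F, u1=T, u2=F, u3=F, u4=F, u5=F.)
Total: 0 + 6 = 6.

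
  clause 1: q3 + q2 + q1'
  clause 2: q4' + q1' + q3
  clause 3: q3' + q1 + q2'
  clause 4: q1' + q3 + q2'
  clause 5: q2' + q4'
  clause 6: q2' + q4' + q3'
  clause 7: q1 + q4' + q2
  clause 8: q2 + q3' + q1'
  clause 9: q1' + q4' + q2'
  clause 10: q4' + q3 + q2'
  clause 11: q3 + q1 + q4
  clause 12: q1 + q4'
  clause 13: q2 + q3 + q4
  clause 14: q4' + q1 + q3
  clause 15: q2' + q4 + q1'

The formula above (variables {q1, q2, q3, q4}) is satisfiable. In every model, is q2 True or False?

Suppose q2 = 1.
(q4') alone gives q4 = 0.
(q1') alone gives q1 = 0.
(q3') alone gives q3 = 0.
Now (q3) is unsatisfied and unit — conflict.
So every satisfying assignment has q2 = False.

False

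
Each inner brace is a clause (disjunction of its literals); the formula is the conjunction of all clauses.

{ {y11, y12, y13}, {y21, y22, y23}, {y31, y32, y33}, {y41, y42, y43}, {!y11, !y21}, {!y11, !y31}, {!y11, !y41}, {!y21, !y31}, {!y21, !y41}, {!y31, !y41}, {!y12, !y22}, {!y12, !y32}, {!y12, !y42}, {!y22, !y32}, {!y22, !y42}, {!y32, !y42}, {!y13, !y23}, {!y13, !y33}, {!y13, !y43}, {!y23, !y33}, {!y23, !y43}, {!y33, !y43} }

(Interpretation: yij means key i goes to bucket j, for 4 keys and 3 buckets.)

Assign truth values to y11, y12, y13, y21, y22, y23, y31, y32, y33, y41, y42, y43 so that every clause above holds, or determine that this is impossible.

Try y11 = false.
Try y12 = true.
The clause (!y22) is unit, so y22 = false.
The clause (!y32) is unit, so y32 = false.
The clause (!y42) is unit, so y42 = false.
Try y21 = true.
The clause (!y31) is unit, so y31 = false.
The clause (y33) is unit, so y33 = true.
The clause (!y41) is unit, so y41 = false.
The clause (y43) is unit, so y43 = true.
That conflicts with the unit clause (!y43).
Undo y21 and try y21 = false.
The clause (y23) is unit, so y23 = true.
The clause (!y13) is unit, so y13 = false.
The clause (!y33) is unit, so y33 = false.
The clause (y31) is unit, so y31 = true.
The clause (!y41) is unit, so y41 = false.
The clause (y43) is unit, so y43 = true.
That conflicts with the unit clause (!y43).
Neither y21 = true nor y21 = false works.
Undo y12 and try y12 = false.
The clause (y13) is unit, so y13 = true.
The clause (!y23) is unit, so y23 = false.
The clause (!y33) is unit, so y33 = false.
The clause (!y43) is unit, so y43 = false.
Try y21 = true.
The clause (!y31) is unit, so y31 = false.
The clause (y32) is unit, so y32 = true.
The clause (!y41) is unit, so y41 = false.
The clause (y42) is unit, so y42 = true.
That conflicts with the unit clause (!y42).
Undo y21 and try y21 = false.
The clause (y22) is unit, so y22 = true.
The clause (!y32) is unit, so y32 = false.
The clause (y31) is unit, so y31 = true.
The clause (!y41) is unit, so y41 = false.
The clause (y42) is unit, so y42 = true.
That conflicts with the unit clause (!y42).
Neither y21 = true nor y21 = false works.
Neither y12 = true nor y12 = false works.
Undo y11 and try y11 = true.
The clause (!y21) is unit, so y21 = false.
The clause (!y31) is unit, so y31 = false.
The clause (!y41) is unit, so y41 = false.
Try y22 = true.
The clause (!y12) is unit, so y12 = false.
The clause (!y32) is unit, so y32 = false.
The clause (y33) is unit, so y33 = true.
The clause (!y42) is unit, so y42 = false.
The clause (y43) is unit, so y43 = true.
That conflicts with the unit clause (!y43).
Undo y22 and try y22 = false.
The clause (y23) is unit, so y23 = true.
The clause (!y13) is unit, so y13 = false.
The clause (!y33) is unit, so y33 = false.
The clause (y32) is unit, so y32 = true.
The clause (!y12) is unit, so y12 = false.
The clause (!y42) is unit, so y42 = false.
The clause (y43) is unit, so y43 = true.
That conflicts with the unit clause (!y43).
Neither y22 = true nor y22 = false works.
Neither y11 = true nor y11 = false works.

UNSATISFIABLE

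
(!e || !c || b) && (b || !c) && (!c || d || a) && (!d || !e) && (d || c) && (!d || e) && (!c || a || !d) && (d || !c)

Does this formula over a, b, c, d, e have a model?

Case b = true:
Case d = false:
From the singleton clause (c), c = true.
That conflicts with the unit clause (!c).
So d must be the other value — set d = true.
From the singleton clause (!e), e = false.
That conflicts with the unit clause (e).
Both values of d lead to a conflict.
So b must be the other value — set b = false.
From the singleton clause (!c), c = false.
From the singleton clause (d), d = true.
From the singleton clause (!e), e = false.
That conflicts with the unit clause (e).
Both values of b lead to a conflict.
No assignment satisfies every clause.

Unsatisfiable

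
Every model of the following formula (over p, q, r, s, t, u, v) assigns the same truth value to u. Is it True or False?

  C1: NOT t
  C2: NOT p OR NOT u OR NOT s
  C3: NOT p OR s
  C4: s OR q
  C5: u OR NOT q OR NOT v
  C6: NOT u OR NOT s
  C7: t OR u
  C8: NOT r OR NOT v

Suppose u = false.
From the singleton clause (NOT t), t = false.
That conflicts with the unit clause (t).
So every satisfying assignment has u = True.

True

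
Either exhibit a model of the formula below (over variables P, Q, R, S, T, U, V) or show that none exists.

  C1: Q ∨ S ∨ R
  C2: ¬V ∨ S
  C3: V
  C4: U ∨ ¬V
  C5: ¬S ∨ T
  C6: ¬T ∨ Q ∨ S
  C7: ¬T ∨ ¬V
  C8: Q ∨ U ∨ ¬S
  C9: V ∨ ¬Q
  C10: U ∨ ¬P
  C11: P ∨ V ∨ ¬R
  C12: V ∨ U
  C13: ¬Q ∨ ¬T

(V) alone gives V = True.
(S) alone gives S = True.
(U) alone gives U = True.
(T) alone gives T = True.
That conflicts with the unit clause (¬T).

UNSATISFIABLE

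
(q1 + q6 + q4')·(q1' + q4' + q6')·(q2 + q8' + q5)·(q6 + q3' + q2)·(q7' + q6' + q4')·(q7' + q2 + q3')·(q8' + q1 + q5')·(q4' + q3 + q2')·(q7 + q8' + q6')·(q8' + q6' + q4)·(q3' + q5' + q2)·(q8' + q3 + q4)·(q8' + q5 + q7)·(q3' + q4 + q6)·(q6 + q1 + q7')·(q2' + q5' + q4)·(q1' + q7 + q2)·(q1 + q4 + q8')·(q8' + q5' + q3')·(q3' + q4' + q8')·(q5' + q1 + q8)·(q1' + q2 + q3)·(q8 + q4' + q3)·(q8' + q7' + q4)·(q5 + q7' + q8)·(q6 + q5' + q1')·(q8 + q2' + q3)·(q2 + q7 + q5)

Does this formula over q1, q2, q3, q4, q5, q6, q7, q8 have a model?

Case q1 = 1:
Case q4 = 1:
(q6') alone gives q6 = 0.
(q5') alone gives q5 = 0.
Case q2 = 1:
(q3) alone gives q3 = 1.
(q8') alone gives q8 = 0.
(q7') alone gives q7 = 0.
All clauses are satisfied.
A satisfying assignment: q1=1; q2=1; q3=1; q4=1; q5=0; q6=0; q7=0; q8=0.

Satisfiable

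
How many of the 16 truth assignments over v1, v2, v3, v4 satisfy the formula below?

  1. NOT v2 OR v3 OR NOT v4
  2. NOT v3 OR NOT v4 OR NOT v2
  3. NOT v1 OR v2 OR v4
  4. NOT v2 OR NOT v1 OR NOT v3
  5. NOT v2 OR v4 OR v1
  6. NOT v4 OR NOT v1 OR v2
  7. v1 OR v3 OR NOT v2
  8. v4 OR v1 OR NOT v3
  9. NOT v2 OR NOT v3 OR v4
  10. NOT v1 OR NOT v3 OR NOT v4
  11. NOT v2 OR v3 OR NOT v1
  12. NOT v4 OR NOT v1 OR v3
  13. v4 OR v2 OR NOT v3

3

There are 2^4 = 16 truth assignments over (v1, v2, v3, v4).
Check each against the 13 clauses (columns in the order v1, v2, v3, v4):
  F F F F  ✓ satisfies all
  F F F T  ✓ satisfies all
  F F T F  ✗ fails (v4 OR v1 OR NOT v3)
  F F T T  ✓ satisfies all
  F T F F  ✗ fails (NOT v2 OR v4 OR v1)
  F T F T  ✗ fails (NOT v2 OR v3 OR NOT v4)
  F T T F  ✗ fails (NOT v2 OR v4 OR v1)
  F T T T  ✗ fails (NOT v3 OR NOT v4 OR NOT v2)
  T F F F  ✗ fails (NOT v1 OR v2 OR v4)
  T F F T  ✗ fails (NOT v4 OR NOT v1 OR v2)
  T F T F  ✗ fails (NOT v1 OR v2 OR v4)
  T F T T  ✗ fails (NOT v4 OR NOT v1 OR v2)
  T T F F  ✗ fails (NOT v2 OR v3 OR NOT v1)
  T T F T  ✗ fails (NOT v2 OR v3 OR NOT v4)
  T T T F  ✗ fails (NOT v2 OR NOT v1 OR NOT v3)
  T T T T  ✗ fails (NOT v3 OR NOT v4 OR NOT v2)
3 of the 16 rows are models.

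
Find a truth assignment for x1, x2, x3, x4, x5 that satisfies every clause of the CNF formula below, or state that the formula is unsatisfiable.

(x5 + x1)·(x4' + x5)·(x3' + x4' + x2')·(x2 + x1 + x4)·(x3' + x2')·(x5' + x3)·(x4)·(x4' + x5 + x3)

(x4) alone gives x4 = 1.
(x5) alone gives x5 = 1.
(x3) alone gives x3 = 1.
(x2') alone gives x2 = 0.
Every clause is now satisfied; x1 is unconstrained.

x1: 1, x2: 0, x3: 1, x4: 1, x5: 1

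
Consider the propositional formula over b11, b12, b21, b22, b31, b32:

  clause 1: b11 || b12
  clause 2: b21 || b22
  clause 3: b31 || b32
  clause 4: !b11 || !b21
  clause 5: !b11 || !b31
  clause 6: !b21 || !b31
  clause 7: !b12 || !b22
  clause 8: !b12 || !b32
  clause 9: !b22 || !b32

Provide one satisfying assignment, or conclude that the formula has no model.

Try b11 = true.
(!b21) alone gives b21 = false.
(b22) alone gives b22 = true.
(!b31) alone gives b31 = false.
(b32) alone gives b32 = true.
That conflicts with the unit clause (!b32).
Backtrack on b11: now try b11 = false.
(b12) alone gives b12 = true.
(!b22) alone gives b22 = false.
(b21) alone gives b21 = true.
(!b31) alone gives b31 = false.
(b32) alone gives b32 = true.
That conflicts with the unit clause (!b32).
Neither b11 = true nor b11 = false works.

UNSATISFIABLE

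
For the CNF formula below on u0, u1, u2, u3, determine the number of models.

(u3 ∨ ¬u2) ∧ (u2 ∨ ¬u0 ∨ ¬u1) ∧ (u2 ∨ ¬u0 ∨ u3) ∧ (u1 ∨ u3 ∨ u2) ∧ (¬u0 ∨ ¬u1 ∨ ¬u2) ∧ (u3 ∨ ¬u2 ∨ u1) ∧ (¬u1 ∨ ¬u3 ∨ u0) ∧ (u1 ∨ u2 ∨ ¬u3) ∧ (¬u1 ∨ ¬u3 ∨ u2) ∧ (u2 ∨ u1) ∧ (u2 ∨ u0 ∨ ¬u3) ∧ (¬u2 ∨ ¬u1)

3

There are 2^4 = 16 truth assignments over (u0, u1, u2, u3).
Check each against the 12 clauses (columns in the order u0, u1, u2, u3):
  F F F F  ✗ fails (u1 ∨ u3 ∨ u2)
  F F F T  ✗ fails (u1 ∨ u2 ∨ ¬u3)
  F F T F  ✗ fails (u3 ∨ ¬u2)
  F F T T  ✓ satisfies all
  F T F F  ✓ satisfies all
  F T F T  ✗ fails (¬u1 ∨ ¬u3 ∨ u0)
  F T T F  ✗ fails (u3 ∨ ¬u2)
  F T T T  ✗ fails (¬u1 ∨ ¬u3 ∨ u0)
  T F F F  ✗ fails (u2 ∨ ¬u0 ∨ u3)
  T F F T  ✗ fails (u1 ∨ u2 ∨ ¬u3)
  T F T F  ✗ fails (u3 ∨ ¬u2)
  T F T T  ✓ satisfies all
  T T F F  ✗ fails (u2 ∨ ¬u0 ∨ ¬u1)
  T T F T  ✗ fails (u2 ∨ ¬u0 ∨ ¬u1)
  T T T F  ✗ fails (u3 ∨ ¬u2)
  T T T T  ✗ fails (¬u0 ∨ ¬u1 ∨ ¬u2)
3 of the 16 rows are models.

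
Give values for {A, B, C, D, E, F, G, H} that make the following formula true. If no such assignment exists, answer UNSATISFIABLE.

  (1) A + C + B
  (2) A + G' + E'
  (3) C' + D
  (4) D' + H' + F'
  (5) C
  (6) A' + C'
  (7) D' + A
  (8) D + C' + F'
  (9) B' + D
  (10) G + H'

UNSATISFIABLE

The clause (C) is unit, so C = 1.
The clause (D) is unit, so D = 1.
The clause (A') is unit, so A = 0.
Now (A) is unsatisfied and unit — conflict.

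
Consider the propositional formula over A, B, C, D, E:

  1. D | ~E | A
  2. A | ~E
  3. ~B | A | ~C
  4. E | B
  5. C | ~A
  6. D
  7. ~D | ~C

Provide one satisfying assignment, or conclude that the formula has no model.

The clause (D) is unit, so D = 1.
The clause (~C) is unit, so C = 0.
The clause (~A) is unit, so A = 0.
The clause (~E) is unit, so E = 0.
The clause (B) is unit, so B = 1.
All clauses are satisfied.

A ↦ 0, B ↦ 1, C ↦ 0, D ↦ 1, E ↦ 0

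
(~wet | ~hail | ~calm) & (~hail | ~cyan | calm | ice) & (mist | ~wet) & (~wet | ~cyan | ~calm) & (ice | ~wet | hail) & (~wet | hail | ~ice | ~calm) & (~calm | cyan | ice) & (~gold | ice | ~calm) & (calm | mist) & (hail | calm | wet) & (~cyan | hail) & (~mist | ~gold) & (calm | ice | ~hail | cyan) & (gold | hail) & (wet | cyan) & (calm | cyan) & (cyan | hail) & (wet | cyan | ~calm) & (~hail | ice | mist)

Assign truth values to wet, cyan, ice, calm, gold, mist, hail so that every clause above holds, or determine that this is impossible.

Branch on mist: set mist = 1.
The clause (~gold) is unit, so gold = 0.
The clause (hail) is unit, so hail = 1.
Branch on wet: set wet = 1.
The clause (~calm) is unit, so calm = 0.
The clause (cyan) is unit, so cyan = 1.
The clause (ice) is unit, so ice = 1.
All clauses are satisfied.

wet: 1,  cyan: 1,  ice: 1,  calm: 0,  gold: 0,  mist: 1,  hail: 1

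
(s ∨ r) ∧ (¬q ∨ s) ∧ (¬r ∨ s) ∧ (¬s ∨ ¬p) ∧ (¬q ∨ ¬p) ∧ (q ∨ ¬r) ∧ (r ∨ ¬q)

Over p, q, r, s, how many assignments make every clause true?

There are 2^4 = 16 truth assignments over (p, q, r, s).
Check each against the 7 clauses (columns in the order p, q, r, s):
  F F F F  ✗ fails (s ∨ r)
  F F F T  ✓ satisfies all
  F F T F  ✗ fails (¬r ∨ s)
  F F T T  ✗ fails (q ∨ ¬r)
  F T F F  ✗ fails (s ∨ r)
  F T F T  ✗ fails (r ∨ ¬q)
  F T T F  ✗ fails (¬q ∨ s)
  F T T T  ✓ satisfies all
  T F F F  ✗ fails (s ∨ r)
  T F F T  ✗ fails (¬s ∨ ¬p)
  T F T F  ✗ fails (¬r ∨ s)
  T F T T  ✗ fails (¬s ∨ ¬p)
  T T F F  ✗ fails (s ∨ r)
  T T F T  ✗ fails (¬s ∨ ¬p)
  T T T F  ✗ fails (¬q ∨ s)
  T T T T  ✗ fails (¬s ∨ ¬p)
2 of the 16 rows are models.

2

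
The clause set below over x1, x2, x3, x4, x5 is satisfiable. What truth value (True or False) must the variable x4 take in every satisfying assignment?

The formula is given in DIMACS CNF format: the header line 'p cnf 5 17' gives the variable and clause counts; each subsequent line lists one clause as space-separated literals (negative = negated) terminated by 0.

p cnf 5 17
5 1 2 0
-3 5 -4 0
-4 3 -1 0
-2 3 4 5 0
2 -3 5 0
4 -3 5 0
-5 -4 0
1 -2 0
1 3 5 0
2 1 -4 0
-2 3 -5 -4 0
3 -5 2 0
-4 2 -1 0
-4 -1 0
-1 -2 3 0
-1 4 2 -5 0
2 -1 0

False

Suppose x4 = True.
From the singleton clause (¬x5), x5 = False.
From the singleton clause (¬x3), x3 = False.
From the singleton clause (¬x1), x1 = False.
That conflicts with the unit clause (x1).
So every satisfying assignment has x4 = False.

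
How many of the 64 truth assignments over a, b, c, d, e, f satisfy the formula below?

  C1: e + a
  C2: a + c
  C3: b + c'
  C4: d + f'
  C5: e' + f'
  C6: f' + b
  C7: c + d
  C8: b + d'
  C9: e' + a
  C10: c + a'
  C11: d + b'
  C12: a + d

There are 2^6 = 64 truth assignments over (a, b, c, d, e, f).
Split on a. With a = 1, the clauses containing a are satisfied and a' drops from the rest; 3 of the 2^5 = 32 assignments to the other variables satisfy what remains.
With a = 0, by the same count on the reduced clause set, 0 assignments work.
(One model: a=T, b=T, c=T, d=T, e=F, f=F.)
Total: 3 + 0 = 3.

3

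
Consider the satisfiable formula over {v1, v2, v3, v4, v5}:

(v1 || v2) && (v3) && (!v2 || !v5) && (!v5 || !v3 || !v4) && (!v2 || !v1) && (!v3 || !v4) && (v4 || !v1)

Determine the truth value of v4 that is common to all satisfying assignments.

Suppose v4 = true.
(v3) alone gives v3 = true.
Now (!v3) is unsatisfied and unit — conflict.
So every satisfying assignment has v4 = False.

False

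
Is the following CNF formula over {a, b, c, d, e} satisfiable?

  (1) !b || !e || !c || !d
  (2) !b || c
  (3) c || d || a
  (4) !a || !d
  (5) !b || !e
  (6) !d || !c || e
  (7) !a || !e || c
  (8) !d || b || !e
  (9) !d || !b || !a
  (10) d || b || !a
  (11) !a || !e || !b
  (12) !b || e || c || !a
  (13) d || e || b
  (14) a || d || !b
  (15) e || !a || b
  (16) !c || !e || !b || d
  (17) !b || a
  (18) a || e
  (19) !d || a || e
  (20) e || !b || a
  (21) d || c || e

Try b = true.
The clause (c) is unit, so c = true.
The clause (!e) is unit, so e = false.
The clause (!d) is unit, so d = false.
The clause (a) is unit, so a = true.
This assignment satisfies each clause.
A satisfying assignment: a: true,  b: true,  c: true,  d: false,  e: false.

Satisfiable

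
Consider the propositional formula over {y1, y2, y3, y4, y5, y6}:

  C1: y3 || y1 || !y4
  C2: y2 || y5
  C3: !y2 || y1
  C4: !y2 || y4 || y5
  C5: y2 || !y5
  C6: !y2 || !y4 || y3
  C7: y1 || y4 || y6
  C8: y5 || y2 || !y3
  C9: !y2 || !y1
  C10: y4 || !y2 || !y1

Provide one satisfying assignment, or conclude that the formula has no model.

Suppose y2 = true.
Unit clause (y1) forces y1 = true.
Now (!y1) is unsatisfied and unit — conflict.
Undo y2 and try y2 = false.
Unit clause (y5) forces y5 = true.
Now (!y5) is unsatisfied and unit — conflict.
Either choice for y2 ends in contradiction.

UNSATISFIABLE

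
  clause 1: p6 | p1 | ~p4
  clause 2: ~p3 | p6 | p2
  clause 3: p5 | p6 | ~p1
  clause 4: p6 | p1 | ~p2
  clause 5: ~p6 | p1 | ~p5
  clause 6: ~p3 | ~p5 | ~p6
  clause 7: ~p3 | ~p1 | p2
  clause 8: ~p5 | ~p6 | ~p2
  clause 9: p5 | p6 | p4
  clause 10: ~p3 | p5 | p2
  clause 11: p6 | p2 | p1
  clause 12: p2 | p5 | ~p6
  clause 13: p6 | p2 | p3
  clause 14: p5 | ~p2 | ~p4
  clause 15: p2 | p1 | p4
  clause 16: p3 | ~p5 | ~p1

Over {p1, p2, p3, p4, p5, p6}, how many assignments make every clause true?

6

There are 2^6 = 64 truth assignments over (p1, p2, p3, p4, p5, p6).
Split on p2. With p2 = 1, the clauses containing p2 are satisfied and ~p2 drops from the rest; 6 of the 2^5 = 32 assignments to the other variables satisfy what remains.
With p2 = 0, by the same count on the reduced clause set, 0 assignments work.
(One model: p1=F, p2=T, p3=F, p4=F, p5=F, p6=T.)
Total: 6 + 0 = 6.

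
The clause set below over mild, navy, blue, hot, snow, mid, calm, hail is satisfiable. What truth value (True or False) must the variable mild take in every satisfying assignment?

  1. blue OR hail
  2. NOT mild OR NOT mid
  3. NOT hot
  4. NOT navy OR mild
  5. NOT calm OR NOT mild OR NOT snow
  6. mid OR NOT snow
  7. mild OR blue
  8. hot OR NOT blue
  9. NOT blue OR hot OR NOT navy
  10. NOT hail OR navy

True

Suppose mild = false.
The clause (NOT hot) is unit, so hot = false.
The clause (NOT navy) is unit, so navy = false.
The clause (blue) is unit, so blue = true.
That conflicts with the unit clause (NOT blue).
So every satisfying assignment has mild = True.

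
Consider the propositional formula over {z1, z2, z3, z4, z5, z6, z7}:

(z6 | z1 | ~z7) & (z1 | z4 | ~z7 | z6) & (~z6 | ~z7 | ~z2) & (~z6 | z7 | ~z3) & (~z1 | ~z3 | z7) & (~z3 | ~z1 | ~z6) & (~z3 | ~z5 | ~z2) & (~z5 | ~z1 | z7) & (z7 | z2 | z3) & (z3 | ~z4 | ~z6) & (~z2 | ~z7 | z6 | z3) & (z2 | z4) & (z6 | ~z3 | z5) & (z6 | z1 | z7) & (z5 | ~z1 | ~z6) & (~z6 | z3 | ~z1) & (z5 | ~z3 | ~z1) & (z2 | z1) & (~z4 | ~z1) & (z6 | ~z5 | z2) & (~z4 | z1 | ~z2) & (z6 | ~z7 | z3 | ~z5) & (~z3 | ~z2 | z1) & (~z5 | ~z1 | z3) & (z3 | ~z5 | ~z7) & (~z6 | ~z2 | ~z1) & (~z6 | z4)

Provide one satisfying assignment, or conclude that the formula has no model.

Try z2 = 1.
Try z6 = 0.
Try z1 = 1.
The clause (~z4) is unit, so z4 = 0.
Try z3 = 0.
The clause (~z7) is unit, so z7 = 0.
The clause (~z5) is unit, so z5 = 0.
All clauses are satisfied.

z1: 1,  z2: 1,  z3: 0,  z4: 0,  z5: 0,  z6: 0,  z7: 0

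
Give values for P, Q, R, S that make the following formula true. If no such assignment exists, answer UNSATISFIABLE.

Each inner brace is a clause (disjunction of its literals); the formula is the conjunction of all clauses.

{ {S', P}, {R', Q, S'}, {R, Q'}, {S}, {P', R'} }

(S) alone gives S = 1.
(P) alone gives P = 1.
(R') alone gives R = 0.
(Q') alone gives Q = 0.
Every clause now holds.

P=1; Q=0; R=0; S=1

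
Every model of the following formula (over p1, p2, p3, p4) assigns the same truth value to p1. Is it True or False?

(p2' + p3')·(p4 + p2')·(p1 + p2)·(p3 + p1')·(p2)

False

Suppose p1 = 1.
The clause (p3) is unit, so p3 = 1.
The clause (p2') is unit, so p2 = 0.
That conflicts with the unit clause (p2).
So every satisfying assignment has p1 = False.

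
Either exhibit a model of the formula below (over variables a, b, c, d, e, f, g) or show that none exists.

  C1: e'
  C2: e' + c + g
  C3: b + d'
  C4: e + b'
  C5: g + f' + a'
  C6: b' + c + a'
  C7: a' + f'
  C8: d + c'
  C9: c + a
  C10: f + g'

The clause (e') is unit, so e = 0.
The clause (b') is unit, so b = 0.
The clause (d') is unit, so d = 0.
The clause (c') is unit, so c = 0.
The clause (a) is unit, so a = 1.
The clause (f') is unit, so f = 0.
The clause (g') is unit, so g = 0.
All clauses are satisfied.

a: 1,  b: 0,  c: 0,  d: 0,  e: 0,  f: 0,  g: 0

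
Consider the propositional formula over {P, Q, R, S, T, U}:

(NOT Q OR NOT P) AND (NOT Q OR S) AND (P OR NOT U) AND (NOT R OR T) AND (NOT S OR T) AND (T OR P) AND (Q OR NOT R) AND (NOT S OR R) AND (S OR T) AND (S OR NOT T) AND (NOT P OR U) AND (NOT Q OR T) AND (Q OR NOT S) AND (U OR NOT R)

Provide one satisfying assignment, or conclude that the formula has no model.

Suppose Q = false.
(NOT R) alone gives R = false.
(NOT S) alone gives S = false.
(T) alone gives T = true.
But (NOT T) is also a unit clause — contradiction.
Backtrack on Q: now try Q = true.
(NOT P) alone gives P = false.
(S) alone gives S = true.
(NOT U) alone gives U = false.
(T) alone gives T = true.
(R) alone gives R = true.
But (NOT R) is also a unit clause — contradiction.
Either choice for Q ends in contradiction.

UNSATISFIABLE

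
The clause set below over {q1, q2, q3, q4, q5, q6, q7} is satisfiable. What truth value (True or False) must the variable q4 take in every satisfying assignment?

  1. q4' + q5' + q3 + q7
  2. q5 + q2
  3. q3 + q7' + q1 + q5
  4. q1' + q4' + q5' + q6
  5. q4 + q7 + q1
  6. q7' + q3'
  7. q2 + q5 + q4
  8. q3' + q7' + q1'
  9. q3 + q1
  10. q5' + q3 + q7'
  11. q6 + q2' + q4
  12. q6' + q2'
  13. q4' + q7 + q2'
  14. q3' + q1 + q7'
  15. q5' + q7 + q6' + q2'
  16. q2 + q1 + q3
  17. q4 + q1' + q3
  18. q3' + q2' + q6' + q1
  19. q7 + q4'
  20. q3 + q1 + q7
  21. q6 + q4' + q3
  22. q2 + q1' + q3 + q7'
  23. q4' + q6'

False

Suppose q4 = 1.
The clause (q7) is unit, so q7 = 1.
The clause (q3') is unit, so q3 = 0.
The clause (q1) is unit, so q1 = 1.
The clause (q5') is unit, so q5 = 0.
The clause (q2) is unit, so q2 = 1.
The clause (q6') is unit, so q6 = 0.
That conflicts with the unit clause (q6).
So every satisfying assignment has q4 = False.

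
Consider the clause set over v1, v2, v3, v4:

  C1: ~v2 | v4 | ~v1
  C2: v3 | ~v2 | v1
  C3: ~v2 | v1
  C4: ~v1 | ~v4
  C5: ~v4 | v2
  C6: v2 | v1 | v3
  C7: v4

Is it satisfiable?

Unsatisfiable

(v4) alone gives v4 = 1.
(~v1) alone gives v1 = 0.
(~v2) alone gives v2 = 0.
Now (v2) is unsatisfied and unit — conflict.
No assignment satisfies every clause.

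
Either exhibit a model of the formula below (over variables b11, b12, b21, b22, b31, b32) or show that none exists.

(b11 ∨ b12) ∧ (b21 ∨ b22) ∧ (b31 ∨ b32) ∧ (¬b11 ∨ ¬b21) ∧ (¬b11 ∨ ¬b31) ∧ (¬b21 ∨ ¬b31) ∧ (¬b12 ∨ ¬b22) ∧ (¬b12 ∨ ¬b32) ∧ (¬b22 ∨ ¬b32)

Suppose b11 = True.
(¬b21) alone gives b21 = False.
(b22) alone gives b22 = True.
(¬b31) alone gives b31 = False.
(b32) alone gives b32 = True.
That conflicts with the unit clause (¬b32).
Backtrack on b11: now try b11 = False.
(b12) alone gives b12 = True.
(¬b22) alone gives b22 = False.
(b21) alone gives b21 = True.
(¬b31) alone gives b31 = False.
(b32) alone gives b32 = True.
That conflicts with the unit clause (¬b32).
Either choice for b11 ends in contradiction.

UNSATISFIABLE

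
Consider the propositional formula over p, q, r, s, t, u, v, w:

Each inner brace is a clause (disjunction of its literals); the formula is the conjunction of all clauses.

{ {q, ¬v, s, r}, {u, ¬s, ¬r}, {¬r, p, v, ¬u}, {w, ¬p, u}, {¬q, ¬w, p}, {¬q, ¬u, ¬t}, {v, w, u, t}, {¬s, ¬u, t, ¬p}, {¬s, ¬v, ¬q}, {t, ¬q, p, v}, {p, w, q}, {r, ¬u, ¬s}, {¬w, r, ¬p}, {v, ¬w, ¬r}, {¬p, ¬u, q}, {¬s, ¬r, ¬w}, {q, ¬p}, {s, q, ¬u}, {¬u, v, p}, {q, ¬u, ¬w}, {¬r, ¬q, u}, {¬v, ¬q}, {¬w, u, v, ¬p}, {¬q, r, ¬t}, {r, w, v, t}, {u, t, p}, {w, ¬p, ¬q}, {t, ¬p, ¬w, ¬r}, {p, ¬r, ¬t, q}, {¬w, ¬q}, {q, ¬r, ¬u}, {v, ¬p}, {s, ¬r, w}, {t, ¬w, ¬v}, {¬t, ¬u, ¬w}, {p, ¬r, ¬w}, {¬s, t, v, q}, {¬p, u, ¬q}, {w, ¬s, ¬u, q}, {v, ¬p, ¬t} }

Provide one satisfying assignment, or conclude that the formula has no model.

p=False; q=False; r=False; s=True; t=True; u=False; v=False; w=True

Branch on q: set q = False.
Unit clause (¬p) forces p = False.
Unit clause (w) forces w = True.
Unit clause (¬u) forces u = False.
Unit clause (t) forces t = True.
Unit clause (¬r) forces r = False.
Branch on v: set v = False.
No clause remains; s is free.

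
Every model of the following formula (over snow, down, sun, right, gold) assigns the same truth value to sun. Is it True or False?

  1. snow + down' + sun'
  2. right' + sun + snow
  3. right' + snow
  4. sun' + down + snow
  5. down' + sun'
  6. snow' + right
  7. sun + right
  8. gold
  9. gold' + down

Suppose sun = 1.
The clause (down') is unit, so down = 0.
The clause (snow) is unit, so snow = 1.
The clause (right) is unit, so right = 1.
The clause (gold) is unit, so gold = 1.
But (gold') is also a unit clause — contradiction.
So every satisfying assignment has sun = False.

False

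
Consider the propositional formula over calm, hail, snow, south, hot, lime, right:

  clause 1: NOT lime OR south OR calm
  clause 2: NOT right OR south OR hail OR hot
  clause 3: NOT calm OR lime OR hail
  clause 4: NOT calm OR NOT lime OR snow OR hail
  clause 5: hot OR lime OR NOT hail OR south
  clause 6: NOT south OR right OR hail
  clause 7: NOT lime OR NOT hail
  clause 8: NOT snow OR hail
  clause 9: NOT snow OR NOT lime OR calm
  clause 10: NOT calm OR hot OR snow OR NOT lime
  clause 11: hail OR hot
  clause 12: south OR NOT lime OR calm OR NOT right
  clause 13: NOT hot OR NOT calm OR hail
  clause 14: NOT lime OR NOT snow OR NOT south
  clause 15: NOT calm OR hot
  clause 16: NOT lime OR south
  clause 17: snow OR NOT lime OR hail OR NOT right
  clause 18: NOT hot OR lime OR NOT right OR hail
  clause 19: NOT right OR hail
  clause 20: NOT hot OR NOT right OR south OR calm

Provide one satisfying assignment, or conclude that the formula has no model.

calm ↦ true, hail ↦ true, snow ↦ true, south ↦ true, hot ↦ true, lime ↦ false, right ↦ false

Suppose lime = false.
Suppose calm = true.
(hail) alone gives hail = true.
(hot) alone gives hot = true.
All clauses hold; snow, south, right can take either value.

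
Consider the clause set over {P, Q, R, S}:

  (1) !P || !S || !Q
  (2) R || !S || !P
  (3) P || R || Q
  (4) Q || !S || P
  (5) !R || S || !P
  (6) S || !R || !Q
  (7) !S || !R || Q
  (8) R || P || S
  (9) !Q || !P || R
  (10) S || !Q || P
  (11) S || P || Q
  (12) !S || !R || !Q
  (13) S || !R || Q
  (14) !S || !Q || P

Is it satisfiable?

Try P = true.
Try S = false.
(!R) alone gives R = false.
(!Q) alone gives Q = false.
All clauses are satisfied.
A satisfying assignment: P ↦ true,  Q ↦ false,  R ↦ false,  S ↦ false.

Yes, satisfiable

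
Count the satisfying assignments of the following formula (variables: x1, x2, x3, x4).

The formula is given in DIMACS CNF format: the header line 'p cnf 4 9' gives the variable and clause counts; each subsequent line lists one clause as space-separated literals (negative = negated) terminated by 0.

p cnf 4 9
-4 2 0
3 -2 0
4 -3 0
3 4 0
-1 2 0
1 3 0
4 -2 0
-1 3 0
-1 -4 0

There are 2^4 = 16 truth assignments over (x1, x2, x3, x4).
Check each against the 9 clauses (columns in the order x1, x2, x3, x4):
  F F F F  ✗ fails (x3 ∨ x4)
  F F F T  ✗ fails (¬x4 ∨ x2)
  F F T F  ✗ fails (x4 ∨ ¬x3)
  F F T T  ✗ fails (¬x4 ∨ x2)
  F T F F  ✗ fails (x3 ∨ ¬x2)
  F T F T  ✗ fails (x3 ∨ ¬x2)
  F T T F  ✗ fails (x4 ∨ ¬x3)
  F T T T  ✓ satisfies all
  T F F F  ✗ fails (x3 ∨ x4)
  T F F T  ✗ fails (¬x4 ∨ x2)
  T F T F  ✗ fails (x4 ∨ ¬x3)
  T F T T  ✗ fails (¬x4 ∨ x2)
  T T F F  ✗ fails (x3 ∨ ¬x2)
  T T F T  ✗ fails (x3 ∨ ¬x2)
  T T T F  ✗ fails (x4 ∨ ¬x3)
  T T T T  ✗ fails (¬x1 ∨ ¬x4)
1 of the 16 rows is a model.

1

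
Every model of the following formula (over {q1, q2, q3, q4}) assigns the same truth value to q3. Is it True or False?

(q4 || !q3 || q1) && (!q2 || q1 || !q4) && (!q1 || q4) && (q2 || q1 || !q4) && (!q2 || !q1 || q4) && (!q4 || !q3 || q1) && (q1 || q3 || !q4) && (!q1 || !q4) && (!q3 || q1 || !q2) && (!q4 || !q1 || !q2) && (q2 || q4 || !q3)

False

Suppose q3 = true.
Branch on q4: set q4 = true.
From the singleton clause (q1), q1 = true.
That conflicts with the unit clause (!q1).
That branch fails; take q4 = false instead.
From the singleton clause (q1), q1 = true.
That conflicts with the unit clause (!q1).
Neither q4 = true nor q4 = false works.
So every satisfying assignment has q3 = False.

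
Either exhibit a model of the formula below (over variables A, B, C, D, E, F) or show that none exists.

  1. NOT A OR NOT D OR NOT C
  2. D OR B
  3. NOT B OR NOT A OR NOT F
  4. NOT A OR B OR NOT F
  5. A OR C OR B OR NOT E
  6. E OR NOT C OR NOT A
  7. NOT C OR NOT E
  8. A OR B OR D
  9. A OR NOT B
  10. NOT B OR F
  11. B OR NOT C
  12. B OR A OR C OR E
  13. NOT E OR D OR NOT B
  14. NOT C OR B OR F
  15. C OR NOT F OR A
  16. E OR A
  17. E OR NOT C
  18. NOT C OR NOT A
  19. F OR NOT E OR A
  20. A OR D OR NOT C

A ↦ true, B ↦ false, C ↦ false, D ↦ true, E ↦ true, F ↦ false

Case D = true:
Case A = true:
From the singleton clause (NOT C), C = false.
Case B = false:
From the singleton clause (NOT F), F = false.
Every clause is now satisfied; E is unconstrained.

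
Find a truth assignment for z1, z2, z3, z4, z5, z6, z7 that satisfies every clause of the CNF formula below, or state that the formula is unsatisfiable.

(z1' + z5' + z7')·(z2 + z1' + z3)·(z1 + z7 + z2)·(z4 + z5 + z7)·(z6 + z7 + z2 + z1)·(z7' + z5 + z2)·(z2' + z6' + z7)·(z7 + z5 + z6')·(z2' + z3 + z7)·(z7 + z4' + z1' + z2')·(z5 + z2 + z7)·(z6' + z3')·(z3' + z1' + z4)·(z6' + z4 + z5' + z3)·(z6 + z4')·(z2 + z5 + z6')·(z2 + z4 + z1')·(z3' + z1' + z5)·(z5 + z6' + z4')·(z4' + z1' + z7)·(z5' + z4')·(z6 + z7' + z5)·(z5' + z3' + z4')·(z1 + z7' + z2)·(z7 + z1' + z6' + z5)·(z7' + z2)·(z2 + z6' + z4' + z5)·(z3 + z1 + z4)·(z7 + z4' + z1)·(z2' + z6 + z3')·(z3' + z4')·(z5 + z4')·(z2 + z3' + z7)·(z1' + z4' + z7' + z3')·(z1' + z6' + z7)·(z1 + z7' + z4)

z1: 1, z2: 1, z3: 0, z4: 0, z5: 0, z6: 1, z7: 1

Try z6 = 1.
From the singleton clause (z3'), z3 = 0.
Try z2 = 1.
From the singleton clause (z7), z7 = 1.
Try z1 = 1.
From the singleton clause (z5'), z5 = 0.
From the singleton clause (z4'), z4 = 0.
Every clause now holds.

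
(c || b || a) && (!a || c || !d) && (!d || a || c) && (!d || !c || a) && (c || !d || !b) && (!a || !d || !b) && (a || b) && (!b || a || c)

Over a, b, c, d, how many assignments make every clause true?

6

There are 2^4 = 16 truth assignments over (a, b, c, d).
Split on c. With c = true, the clauses containing c are satisfied and !c drops from the rest; 4 of the 2^3 = 8 assignments to the other variables satisfy what remains.
With c = false, by the same count on the reduced clause set, 2 assignments work.
(One model: a=F, b=T, c=T, d=F.)
Total: 4 + 2 = 6.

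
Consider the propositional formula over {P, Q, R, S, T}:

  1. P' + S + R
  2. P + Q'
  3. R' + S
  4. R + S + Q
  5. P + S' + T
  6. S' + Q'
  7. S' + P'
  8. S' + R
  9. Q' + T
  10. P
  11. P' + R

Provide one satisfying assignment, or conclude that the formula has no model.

UNSATISFIABLE

Unit clause (P) forces P = 1.
Unit clause (S') forces S = 0.
Unit clause (R) forces R = 1.
That conflicts with the unit clause (R').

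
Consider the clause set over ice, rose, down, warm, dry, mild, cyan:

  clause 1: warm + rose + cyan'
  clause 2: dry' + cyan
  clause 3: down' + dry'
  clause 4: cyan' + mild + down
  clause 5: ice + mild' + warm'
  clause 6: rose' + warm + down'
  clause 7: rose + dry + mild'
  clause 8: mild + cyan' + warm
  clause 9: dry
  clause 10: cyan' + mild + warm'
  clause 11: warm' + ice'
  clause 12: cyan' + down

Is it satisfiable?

No

Unit clause (dry) forces dry = 1.
Unit clause (cyan) forces cyan = 1.
Unit clause (down') forces down = 0.
But (down) is also a unit clause — contradiction.
No assignment satisfies every clause.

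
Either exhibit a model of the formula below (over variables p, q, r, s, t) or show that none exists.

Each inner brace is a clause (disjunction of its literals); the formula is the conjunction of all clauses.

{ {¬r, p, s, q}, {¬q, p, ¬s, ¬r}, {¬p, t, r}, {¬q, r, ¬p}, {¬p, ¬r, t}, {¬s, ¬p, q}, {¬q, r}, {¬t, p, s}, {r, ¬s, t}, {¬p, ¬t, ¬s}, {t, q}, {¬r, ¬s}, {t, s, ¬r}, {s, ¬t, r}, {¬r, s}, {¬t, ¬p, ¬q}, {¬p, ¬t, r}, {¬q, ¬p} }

p=False; q=False; r=False; s=True; t=True

Try q = False.
The clause (t) is unit, so t = True.
Try s = True.
The clause (¬p) is unit, so p = False.
The clause (¬r) is unit, so r = False.
All clauses are satisfied.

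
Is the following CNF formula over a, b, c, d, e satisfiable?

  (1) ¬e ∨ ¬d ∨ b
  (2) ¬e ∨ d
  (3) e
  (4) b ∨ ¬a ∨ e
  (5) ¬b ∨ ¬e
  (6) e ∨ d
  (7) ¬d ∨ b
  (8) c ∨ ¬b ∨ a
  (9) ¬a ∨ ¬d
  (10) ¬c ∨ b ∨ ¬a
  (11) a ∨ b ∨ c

From the singleton clause (e), e = True.
From the singleton clause (d), d = True.
From the singleton clause (b), b = True.
Now (¬b) is unsatisfied and unit — conflict.
No assignment satisfies every clause.

No, unsatisfiable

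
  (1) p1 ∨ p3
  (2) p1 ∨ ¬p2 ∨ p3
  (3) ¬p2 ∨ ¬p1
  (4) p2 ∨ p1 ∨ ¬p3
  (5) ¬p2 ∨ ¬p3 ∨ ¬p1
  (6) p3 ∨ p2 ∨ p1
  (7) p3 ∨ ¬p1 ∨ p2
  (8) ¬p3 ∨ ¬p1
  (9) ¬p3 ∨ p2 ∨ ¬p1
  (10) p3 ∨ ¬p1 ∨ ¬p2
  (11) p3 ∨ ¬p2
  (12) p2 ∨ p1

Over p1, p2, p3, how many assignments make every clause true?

There are 2^3 = 8 truth assignments over (p1, p2, p3).
Check each against the 12 clauses (columns in the order p1, p2, p3):
  F F F  ✗ fails (p1 ∨ p3)
  F F T  ✗ fails (p2 ∨ p1 ∨ ¬p3)
  F T F  ✗ fails (p1 ∨ p3)
  F T T  ✓ satisfies all
  T F F  ✗ fails (p3 ∨ ¬p1 ∨ p2)
  T F T  ✗ fails (¬p3 ∨ ¬p1)
  T T F  ✗ fails (¬p2 ∨ ¬p1)
  T T T  ✗ fails (¬p2 ∨ ¬p1)
1 of the 8 rows is a model.

1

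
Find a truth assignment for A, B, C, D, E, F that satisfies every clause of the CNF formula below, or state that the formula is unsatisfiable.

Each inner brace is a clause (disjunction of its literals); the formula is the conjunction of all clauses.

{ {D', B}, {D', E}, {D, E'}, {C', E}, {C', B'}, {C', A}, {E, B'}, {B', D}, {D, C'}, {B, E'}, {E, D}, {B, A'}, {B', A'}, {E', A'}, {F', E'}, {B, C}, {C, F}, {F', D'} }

UNSATISFIABLE

Suppose D = 0.
From the singleton clause (E'), E = 0.
But (E) is also a unit clause — contradiction.
Undo D and try D = 1.
From the singleton clause (B), B = 1.
From the singleton clause (E), E = 1.
From the singleton clause (C'), C = 0.
From the singleton clause (A'), A = 0.
From the singleton clause (F'), F = 0.
But (F) is also a unit clause — contradiction.
Either choice for D ends in contradiction.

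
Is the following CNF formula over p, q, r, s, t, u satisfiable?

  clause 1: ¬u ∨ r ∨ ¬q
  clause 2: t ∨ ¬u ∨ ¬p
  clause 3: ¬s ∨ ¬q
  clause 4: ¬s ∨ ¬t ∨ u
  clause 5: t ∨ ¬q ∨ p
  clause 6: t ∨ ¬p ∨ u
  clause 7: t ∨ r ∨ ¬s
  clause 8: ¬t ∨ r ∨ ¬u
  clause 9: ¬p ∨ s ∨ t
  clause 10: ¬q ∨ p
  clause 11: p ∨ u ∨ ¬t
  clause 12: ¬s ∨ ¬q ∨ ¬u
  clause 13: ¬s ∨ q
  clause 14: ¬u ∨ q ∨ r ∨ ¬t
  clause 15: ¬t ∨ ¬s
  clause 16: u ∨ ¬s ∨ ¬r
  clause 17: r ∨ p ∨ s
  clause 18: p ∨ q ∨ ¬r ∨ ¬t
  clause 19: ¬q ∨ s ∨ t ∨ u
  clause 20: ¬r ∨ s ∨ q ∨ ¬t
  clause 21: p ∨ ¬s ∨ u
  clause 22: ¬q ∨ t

Yes

Suppose s = False.
Suppose p = False.
(¬q) alone gives q = False.
(r) alone gives r = True.
(¬t) alone gives t = False.
Every clause is now satisfied; u is unconstrained.
A satisfying assignment: p=False; q=False; r=True; s=False; t=False; u=False.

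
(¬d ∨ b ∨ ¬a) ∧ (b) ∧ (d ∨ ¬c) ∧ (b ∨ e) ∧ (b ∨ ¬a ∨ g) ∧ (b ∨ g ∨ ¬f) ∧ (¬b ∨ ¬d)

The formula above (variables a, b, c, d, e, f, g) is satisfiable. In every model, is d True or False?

False

Suppose d = True.
Unit clause (b) forces b = True.
But (¬b) is also a unit clause — contradiction.
So every satisfying assignment has d = False.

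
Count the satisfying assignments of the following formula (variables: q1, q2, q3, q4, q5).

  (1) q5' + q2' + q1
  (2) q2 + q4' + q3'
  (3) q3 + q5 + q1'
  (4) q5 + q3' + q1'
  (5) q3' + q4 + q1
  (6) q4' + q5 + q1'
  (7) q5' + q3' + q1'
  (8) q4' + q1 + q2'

9

There are 2^5 = 32 truth assignments over (q1, q2, q3, q4, q5).
Split on q4. With q4 = 1, the clauses containing q4 are satisfied and q4' drops from the rest; 4 of the 2^4 = 16 assignments to the other variables satisfy what remains.
With q4 = 0, by the same count on the reduced clause set, 5 assignments work.
Total: 4 + 5 = 9.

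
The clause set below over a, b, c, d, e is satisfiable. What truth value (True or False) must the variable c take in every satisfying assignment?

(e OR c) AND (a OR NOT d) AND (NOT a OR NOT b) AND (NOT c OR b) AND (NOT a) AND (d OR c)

True

Suppose c = false.
From the singleton clause (e), e = true.
From the singleton clause (NOT a), a = false.
From the singleton clause (NOT d), d = false.
But (d) is also a unit clause — contradiction.
So every satisfying assignment has c = True.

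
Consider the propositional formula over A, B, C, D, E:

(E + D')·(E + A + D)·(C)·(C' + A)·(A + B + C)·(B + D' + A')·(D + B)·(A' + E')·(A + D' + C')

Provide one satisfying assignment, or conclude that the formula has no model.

A=1; B=1; C=1; D=0; E=0

From the singleton clause (C), C = 1.
From the singleton clause (A), A = 1.
From the singleton clause (E'), E = 0.
From the singleton clause (D'), D = 0.
From the singleton clause (B), B = 1.
All clauses are satisfied.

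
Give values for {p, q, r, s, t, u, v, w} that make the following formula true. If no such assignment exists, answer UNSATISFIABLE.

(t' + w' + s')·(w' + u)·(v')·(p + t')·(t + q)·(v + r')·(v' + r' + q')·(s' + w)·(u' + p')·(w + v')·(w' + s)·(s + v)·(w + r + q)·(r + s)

(v') alone gives v = 0.
(r') alone gives r = 0.
(s) alone gives s = 1.
(w) alone gives w = 1.
(t') alone gives t = 0.
(u) alone gives u = 1.
(q) alone gives q = 1.
(p') alone gives p = 0.
Every clause now holds.

p: 0,  q: 1,  r: 0,  s: 1,  t: 0,  u: 1,  v: 0,  w: 1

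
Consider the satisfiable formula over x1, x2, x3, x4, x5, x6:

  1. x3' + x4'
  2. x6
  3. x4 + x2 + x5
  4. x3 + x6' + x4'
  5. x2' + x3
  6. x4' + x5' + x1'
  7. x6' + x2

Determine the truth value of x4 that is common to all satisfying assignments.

Suppose x4 = 1.
(x3') alone gives x3 = 0.
(x6) alone gives x6 = 1.
That conflicts with the unit clause (x6').
So every satisfying assignment has x4 = False.

False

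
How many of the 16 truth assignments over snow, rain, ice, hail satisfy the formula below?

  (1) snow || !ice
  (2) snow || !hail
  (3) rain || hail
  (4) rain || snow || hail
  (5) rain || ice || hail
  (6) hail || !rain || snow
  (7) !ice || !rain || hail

5

There are 2^4 = 16 truth assignments over (snow, rain, ice, hail).
Check each against the 7 clauses (columns in the order snow, rain, ice, hail):
  F F F F  ✗ fails (rain || hail)
  F F F T  ✗ fails (snow || !hail)
  F F T F  ✗ fails (snow || !ice)
  F F T T  ✗ fails (snow || !ice)
  F T F F  ✗ fails (hail || !rain || snow)
  F T F T  ✗ fails (snow || !hail)
  F T T F  ✗ fails (snow || !ice)
  F T T T  ✗ fails (snow || !ice)
  T F F F  ✗ fails (rain || hail)
  T F F T  ✓ satisfies all
  T F T F  ✗ fails (rain || hail)
  T F T T  ✓ satisfies all
  T T F F  ✓ satisfies all
  T T F T  ✓ satisfies all
  T T T F  ✗ fails (!ice || !rain || hail)
  T T T T  ✓ satisfies all
5 of the 16 rows are models.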